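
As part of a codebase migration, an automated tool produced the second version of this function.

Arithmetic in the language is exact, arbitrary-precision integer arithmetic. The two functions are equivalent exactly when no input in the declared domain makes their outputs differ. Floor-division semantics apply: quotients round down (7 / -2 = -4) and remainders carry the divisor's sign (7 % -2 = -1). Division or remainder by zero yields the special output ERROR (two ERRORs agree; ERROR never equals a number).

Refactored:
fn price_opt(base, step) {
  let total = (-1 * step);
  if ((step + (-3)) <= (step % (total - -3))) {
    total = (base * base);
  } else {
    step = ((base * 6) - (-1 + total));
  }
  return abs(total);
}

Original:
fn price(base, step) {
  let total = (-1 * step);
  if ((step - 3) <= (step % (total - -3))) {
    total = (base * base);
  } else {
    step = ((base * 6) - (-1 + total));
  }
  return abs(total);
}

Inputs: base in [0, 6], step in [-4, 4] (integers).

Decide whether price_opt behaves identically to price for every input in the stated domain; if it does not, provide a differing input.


Side by side, the visible changes include: arithmetic usage differs.
Tracing base=2, step=2: price: total=-2, then ((step - 3) <= (step % (total - -3))) is true, then total=4, then returns 4 | price_opt: total=-2, then ((step + (-3)) <= (step % (total - -3))) is true, then total=4, then returns 4 — matching result 4.
Every one of the 63 inputs gives matching results.
verdict: equivalent


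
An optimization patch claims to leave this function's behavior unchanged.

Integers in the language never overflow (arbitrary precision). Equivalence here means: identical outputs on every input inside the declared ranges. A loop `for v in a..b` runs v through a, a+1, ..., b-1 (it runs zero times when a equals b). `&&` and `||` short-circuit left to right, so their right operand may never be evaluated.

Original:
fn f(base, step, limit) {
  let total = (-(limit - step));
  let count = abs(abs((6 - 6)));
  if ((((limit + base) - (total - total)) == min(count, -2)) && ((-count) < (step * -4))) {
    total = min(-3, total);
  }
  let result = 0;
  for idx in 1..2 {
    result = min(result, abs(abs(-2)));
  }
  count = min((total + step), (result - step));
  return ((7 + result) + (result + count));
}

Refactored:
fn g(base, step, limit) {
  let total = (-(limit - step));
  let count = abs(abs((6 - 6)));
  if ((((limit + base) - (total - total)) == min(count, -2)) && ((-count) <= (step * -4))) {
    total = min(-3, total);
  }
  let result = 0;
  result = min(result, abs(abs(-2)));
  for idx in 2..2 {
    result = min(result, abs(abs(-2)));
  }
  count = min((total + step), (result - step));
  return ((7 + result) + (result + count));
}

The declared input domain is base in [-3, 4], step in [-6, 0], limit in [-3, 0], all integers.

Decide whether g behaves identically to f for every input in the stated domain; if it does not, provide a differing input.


Consider the input base=-2, step=0, limit=0.
f: total becomes 0; next count becomes 0; next ((((limit + base) - (total - total)) == min(count, -2)) && ((-count) < (step * -4))) evaluates to false; next result becomes 0; next at idx=1:; next result becomes 0; next count becomes 0; next final value 7
g: total becomes 0; next count becomes 0; next ((((limit + base) - (total - total)) == min(count, -2)) && ((-count) <= (step * -4))) evaluates to true; next total becomes -3; next result becomes 0; next result becomes 0; next idx never enters its loop body; next count becomes -3; next final value 4
7 against 4: the behavior changed.
verdict: not equivalent; witness: base=-2, step=0, limit=0


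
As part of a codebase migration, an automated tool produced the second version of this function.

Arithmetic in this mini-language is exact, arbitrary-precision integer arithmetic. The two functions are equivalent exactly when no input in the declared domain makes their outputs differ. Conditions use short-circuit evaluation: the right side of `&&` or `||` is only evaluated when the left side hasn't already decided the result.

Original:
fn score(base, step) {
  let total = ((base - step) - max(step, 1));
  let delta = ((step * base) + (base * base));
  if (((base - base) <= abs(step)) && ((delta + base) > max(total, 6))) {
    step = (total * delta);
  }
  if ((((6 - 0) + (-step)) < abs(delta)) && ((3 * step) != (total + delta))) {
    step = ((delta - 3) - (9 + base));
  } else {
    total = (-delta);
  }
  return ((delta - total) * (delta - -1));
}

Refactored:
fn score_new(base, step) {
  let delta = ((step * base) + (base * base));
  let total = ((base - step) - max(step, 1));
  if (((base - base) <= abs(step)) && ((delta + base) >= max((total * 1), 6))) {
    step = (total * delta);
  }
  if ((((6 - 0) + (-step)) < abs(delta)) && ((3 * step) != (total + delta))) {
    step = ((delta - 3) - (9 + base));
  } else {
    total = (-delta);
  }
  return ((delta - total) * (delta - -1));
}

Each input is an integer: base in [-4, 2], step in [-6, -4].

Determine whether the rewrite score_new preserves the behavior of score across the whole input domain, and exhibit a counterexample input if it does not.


Consider the input base=-1, step=-6.
score: total becomes 4; next delta becomes 7; next (((base - base) <= abs(step)) && ((delta + base) > max(total, 6))) evaluates to false; next ((((6 - 0) + (-step)) < abs(delta)) && ((3 * step) != (total + delta))) evaluates to false; next total becomes -7; next final value 112
score_new: delta becomes 7; next total becomes 4; next (((base - base) <= abs(step)) && ((delta + base) >= max((total * 1), 6))) evaluates to true; next step becomes 28; next ((((6 - 0) + (-step)) < abs(delta)) && ((3 * step) != (total + delta))) evaluates to true; next step becomes -4; next final value 24
112 and 24 differ, so these are not the same function on this domain.
verdict: not equivalent; witness: base=-1, step=-6


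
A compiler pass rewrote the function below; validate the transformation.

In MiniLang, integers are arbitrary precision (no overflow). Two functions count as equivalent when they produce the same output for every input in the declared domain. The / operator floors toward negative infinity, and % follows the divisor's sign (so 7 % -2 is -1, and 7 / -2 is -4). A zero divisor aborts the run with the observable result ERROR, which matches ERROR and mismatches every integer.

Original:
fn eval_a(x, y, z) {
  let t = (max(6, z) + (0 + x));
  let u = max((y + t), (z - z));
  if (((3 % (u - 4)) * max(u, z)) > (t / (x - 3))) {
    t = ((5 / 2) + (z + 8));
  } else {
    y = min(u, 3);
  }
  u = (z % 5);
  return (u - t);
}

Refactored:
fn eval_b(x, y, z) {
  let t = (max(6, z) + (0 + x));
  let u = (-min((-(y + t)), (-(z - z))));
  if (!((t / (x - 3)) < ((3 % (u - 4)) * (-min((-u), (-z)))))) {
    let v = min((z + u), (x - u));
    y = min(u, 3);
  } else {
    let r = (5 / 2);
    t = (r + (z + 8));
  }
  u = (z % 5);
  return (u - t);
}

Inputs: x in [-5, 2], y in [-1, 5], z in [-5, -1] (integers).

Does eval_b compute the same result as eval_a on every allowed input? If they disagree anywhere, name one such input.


Comparing the listings, the differences include: boolean connective usage differs, plus comparison usage differs, plus arithmetic usage differs, plus min/max/abs usage differs, plus statement counts differ, plus local variable names differ.
Spot check at x=1, y=4, z=-1 — eval_a: t := 7 | u := 11 | (((3 % (u - 4)) * max(u, z)) > (t / (x - 3))): true | t := 9 | u := 4 | result -5. eval_b: t := 7 | u := 11 | (!((t / (x - 3)) < ((3 % (u - 4)) * (-min((-u), (-z)))))): false | r := 2 | t := 9 | u := 4 | result -5. Both give -5.
An exhaustive pass over the 280 declared inputs shows identical outputs.
verdict: equivalent


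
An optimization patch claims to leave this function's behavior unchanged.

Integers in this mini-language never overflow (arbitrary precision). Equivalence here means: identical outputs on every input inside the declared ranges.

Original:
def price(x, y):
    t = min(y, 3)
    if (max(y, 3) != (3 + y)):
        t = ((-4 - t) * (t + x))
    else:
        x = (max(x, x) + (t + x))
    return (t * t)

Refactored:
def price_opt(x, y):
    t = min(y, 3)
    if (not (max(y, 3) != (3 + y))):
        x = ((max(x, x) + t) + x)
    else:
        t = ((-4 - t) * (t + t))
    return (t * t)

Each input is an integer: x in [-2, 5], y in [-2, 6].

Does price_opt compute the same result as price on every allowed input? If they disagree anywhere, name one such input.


Evaluate both at x=-2, y=-1.
price: t = -1; (max(y, 3) != (3 + y)) -> true; t = 9; return 81
price_opt: t = -1; (not (max(y, 3) != (3 + y))) -> false; t = 6; return 36
81 vs 36 — the two versions disagree here.
verdict: not equivalent; witness: x=-2, y=-1


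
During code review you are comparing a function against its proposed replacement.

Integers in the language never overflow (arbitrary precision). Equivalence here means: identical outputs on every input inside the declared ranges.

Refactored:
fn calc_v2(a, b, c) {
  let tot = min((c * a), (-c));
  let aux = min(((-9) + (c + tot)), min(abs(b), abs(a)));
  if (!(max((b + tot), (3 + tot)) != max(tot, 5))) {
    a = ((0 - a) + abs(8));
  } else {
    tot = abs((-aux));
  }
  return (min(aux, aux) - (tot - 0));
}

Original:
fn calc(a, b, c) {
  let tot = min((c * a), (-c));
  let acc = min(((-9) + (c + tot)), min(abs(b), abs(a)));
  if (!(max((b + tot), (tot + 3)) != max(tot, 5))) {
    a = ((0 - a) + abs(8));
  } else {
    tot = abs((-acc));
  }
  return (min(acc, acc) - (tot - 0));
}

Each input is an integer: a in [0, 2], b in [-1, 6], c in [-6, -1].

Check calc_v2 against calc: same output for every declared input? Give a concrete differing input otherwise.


Comparing the listings, the differences include: local variable names differ.
Tracing a=0, b=-1, c=-1: calc: tot := 0 | acc := -10 | (!(max((b + tot), (tot + 3)) != max(tot, 5))): false | tot := 10 | result -20 | calc_v2: tot := 0 | aux := -10 | (!(max((b + tot), (3 + tot)) != max(tot, 5))): false | tot := 10 | result -20 — matching result -20.
Every one of the 144 inputs gives matching results.
verdict: equivalent


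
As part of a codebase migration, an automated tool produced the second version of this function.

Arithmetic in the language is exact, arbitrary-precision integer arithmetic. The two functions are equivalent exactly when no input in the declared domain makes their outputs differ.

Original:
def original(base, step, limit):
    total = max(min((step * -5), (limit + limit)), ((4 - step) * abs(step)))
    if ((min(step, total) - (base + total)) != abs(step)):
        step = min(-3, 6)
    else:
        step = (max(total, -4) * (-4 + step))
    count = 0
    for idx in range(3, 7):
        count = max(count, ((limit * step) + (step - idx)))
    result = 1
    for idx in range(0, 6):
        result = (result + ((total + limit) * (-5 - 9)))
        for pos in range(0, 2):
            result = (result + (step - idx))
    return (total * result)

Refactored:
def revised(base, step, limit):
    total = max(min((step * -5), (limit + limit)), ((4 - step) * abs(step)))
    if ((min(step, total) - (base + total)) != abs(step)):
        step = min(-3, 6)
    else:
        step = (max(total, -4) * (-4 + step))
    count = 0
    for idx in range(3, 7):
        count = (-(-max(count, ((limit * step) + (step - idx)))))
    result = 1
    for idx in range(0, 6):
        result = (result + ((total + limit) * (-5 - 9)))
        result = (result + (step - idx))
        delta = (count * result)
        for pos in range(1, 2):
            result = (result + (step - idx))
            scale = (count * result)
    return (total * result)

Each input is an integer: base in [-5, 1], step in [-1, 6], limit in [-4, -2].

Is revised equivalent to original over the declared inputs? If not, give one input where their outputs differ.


This is a faithful refactor — statement counts differ, and local variable names differ, and arithmetic usage differs, and loop structure differs, but the computed results match everywhere.
As a probe, take base=-5, step=6, limit=-2: original runs total becomes -12; next ((min(step, total) - (base + total)) != abs(step)) evaluates to true; next step becomes -3; next count becomes 0; next at idx=3:; next count becomes 0; next at idx=4:; next count becomes 0; next at idx=5:; next count becomes 0; next at idx=6:; next count becomes 0; next result becomes 1; next at idx=0:; next result becomes 197; next at pos=0:; next result becomes 194; next at pos=1:; next result becomes 191; next at idx=1:; next result becomes 387; next at pos=0:; next result becomes 383; next at pos=1:; next result becomes 379; next at idx=2:; next result becomes 575; next at pos=0:; next result becomes 570; next at pos=1:; next result becomes 565; next at idx=3:; next result becomes 761; next at pos=0:; next result becomes 755; next at pos=1:; next result becomes 749; next at idx=4:; next result becomes 945; next at pos=0:; next result becomes 938; next at pos=1:; next result becomes 931; next at idx=5:; next result becomes 1127; next at pos=0:; next result becomes 1119; next at pos=1:; next result becomes 1111; next final value -13332; revised runs total becomes -12; next ((min(step, total) - (base + total)) != abs(step)) evaluates to true; next step becomes -3; next count becomes 0; next at idx=3:; next count becomes 0; next at idx=4:; next count becomes 0; next at idx=5:; next count becomes 0; next at idx=6:; next count becomes 0; next result becomes 1; next at idx=0:; next result becomes 197; next result becomes 194; next delta becomes 0; next at pos=1:; next result becomes 191; next scale becomes 0; next at idx=1:; next result becomes 387; next result becomes 383; next delta becomes 0; next at pos=1:; next result becomes 379; next scale becomes 0; next at idx=2:; next result becomes 575; next result becomes 570; next delta becomes 0; next at pos=1:; next result becomes 565; next scale becomes 0; next at idx=3:; next result becomes 761; next result becomes 755; next delta becomes 0; next at pos=1:; next result becomes 749; next scale becomes 0; next at idx=4:; next result becomes 945; next result becomes 938; next delta becomes 0; next at pos=1:; next result becomes 931; next scale becomes 0; next at idx=5:; next result becomes 1127; next result becomes 1119; next delta becomes 0; next at pos=1:; next result becomes 1111; next scale becomes 0; next final value -13332; both end at -13332.
An exhaustive pass over the 168 declared inputs shows identical outputs.
verdict: equivalent


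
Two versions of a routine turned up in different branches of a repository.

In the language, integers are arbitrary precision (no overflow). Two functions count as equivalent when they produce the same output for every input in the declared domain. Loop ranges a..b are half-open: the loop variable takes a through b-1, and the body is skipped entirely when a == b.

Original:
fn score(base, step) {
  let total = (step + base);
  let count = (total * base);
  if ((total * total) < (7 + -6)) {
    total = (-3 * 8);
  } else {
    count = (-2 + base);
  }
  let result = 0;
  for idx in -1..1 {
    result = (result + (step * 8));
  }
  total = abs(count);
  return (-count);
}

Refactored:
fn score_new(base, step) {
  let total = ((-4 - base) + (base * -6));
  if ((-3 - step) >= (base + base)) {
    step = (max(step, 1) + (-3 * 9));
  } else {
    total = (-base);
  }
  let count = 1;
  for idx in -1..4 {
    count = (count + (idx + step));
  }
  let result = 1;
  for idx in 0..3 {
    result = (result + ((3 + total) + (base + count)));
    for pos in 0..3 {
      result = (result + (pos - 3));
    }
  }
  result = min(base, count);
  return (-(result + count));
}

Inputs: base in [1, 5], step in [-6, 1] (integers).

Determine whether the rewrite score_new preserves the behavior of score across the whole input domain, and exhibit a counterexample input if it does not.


base=1, step=-6 yields 1 from score but 248 from score_new.
verdict: not equivalent; witness: base=1, step=-6


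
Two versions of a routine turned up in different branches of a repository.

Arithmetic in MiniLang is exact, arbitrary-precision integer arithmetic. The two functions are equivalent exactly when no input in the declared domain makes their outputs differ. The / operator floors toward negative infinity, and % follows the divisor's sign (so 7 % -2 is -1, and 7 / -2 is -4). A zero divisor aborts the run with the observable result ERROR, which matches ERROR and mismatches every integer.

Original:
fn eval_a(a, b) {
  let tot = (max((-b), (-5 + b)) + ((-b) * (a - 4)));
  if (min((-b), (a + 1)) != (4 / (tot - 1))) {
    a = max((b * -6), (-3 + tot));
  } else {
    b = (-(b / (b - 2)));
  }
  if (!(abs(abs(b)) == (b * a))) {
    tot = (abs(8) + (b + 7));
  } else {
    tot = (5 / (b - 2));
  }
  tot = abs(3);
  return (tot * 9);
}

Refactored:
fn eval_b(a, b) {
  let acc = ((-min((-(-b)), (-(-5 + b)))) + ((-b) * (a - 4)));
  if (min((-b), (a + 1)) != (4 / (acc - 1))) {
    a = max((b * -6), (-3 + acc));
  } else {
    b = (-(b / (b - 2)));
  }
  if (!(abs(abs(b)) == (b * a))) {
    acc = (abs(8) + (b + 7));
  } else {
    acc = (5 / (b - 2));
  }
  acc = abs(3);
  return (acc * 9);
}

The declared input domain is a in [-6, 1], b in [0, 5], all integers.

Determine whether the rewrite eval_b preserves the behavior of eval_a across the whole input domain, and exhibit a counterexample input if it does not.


Comparing the listings, the differences include: min/max/abs usage differs; and local variable names differ.
As a probe, take a=-3, b=0: eval_a runs tot = 0; (min((-b), (a + 1)) != (4 / (tot - 1))) -> true; a = 0; (!(abs(abs(b)) == (b * a))) -> false; tot = -3; tot = 3; return 27; eval_b runs acc = 0; (min((-b), (a + 1)) != (4 / (acc - 1))) -> true; a = 0; (!(abs(abs(b)) == (b * a))) -> false; acc = -3; acc = 3; return 27; both end at 27.
An exhaustive pass over the 48 declared inputs shows identical outputs.
verdict: equivalent


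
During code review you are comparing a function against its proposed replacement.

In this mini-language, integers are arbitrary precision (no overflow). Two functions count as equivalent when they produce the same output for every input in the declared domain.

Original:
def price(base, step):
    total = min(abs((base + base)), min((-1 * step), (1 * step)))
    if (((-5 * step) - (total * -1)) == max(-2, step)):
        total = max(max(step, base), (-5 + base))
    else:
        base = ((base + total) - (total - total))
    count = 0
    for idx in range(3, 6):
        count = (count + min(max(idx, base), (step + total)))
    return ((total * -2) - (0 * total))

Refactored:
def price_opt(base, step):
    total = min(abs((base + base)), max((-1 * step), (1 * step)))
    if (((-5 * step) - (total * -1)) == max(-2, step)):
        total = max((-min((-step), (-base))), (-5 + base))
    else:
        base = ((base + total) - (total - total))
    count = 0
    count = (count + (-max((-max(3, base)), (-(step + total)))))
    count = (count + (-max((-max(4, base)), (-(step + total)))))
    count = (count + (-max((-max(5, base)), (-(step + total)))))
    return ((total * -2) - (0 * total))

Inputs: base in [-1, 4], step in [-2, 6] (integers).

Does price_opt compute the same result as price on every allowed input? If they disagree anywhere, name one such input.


Take base=-1, step=-2.
price: total := -2 | (((-5 * step) - (total * -1)) == max(-2, step)): false | base := -3 | count := 0 | iter idx=3: | count := -4 | iter idx=4: | count := -8 | iter idx=5: | count := -12 | result 4
price_opt: total := 2 | (((-5 * step) - (total * -1)) == max(-2, step)): false | base := 1 | count := 0 | count := 0 | count := 0 | count := 0 | result -4
4 and -4 differ, so these are not the same function on this domain.
verdict: not equivalent; witness: base=-1, step=-2


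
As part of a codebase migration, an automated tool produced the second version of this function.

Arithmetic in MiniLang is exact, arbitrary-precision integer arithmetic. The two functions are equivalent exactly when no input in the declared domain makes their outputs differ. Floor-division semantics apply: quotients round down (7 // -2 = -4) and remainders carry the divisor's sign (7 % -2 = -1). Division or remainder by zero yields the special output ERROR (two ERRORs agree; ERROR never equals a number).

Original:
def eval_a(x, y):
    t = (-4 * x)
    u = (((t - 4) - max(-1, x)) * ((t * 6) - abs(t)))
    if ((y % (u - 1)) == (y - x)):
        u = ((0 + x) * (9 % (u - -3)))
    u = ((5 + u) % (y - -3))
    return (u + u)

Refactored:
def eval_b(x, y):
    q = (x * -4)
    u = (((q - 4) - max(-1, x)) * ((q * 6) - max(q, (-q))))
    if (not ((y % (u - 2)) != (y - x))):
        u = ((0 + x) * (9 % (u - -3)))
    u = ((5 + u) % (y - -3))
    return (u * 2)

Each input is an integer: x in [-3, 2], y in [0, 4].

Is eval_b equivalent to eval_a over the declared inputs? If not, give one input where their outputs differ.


The suspicious edit (`1` became `2`) never changes the result for any input inside the declared domain.
One worked example (x=-1, y=4) — eval_a: t becomes 4; next u becomes 20; next ((y % (u - 1)) == (y - x)) evaluates to false; next u becomes 4; next final value 8; eval_b: q becomes 4; next u becomes 20; next (not ((y % (u - 2)) != (y - x))) evaluates to false; next u becomes 4; next final value 8; agreement on 8.
Sweeping the whole domain (30 inputs) finds no disagreement.
verdict: equivalent


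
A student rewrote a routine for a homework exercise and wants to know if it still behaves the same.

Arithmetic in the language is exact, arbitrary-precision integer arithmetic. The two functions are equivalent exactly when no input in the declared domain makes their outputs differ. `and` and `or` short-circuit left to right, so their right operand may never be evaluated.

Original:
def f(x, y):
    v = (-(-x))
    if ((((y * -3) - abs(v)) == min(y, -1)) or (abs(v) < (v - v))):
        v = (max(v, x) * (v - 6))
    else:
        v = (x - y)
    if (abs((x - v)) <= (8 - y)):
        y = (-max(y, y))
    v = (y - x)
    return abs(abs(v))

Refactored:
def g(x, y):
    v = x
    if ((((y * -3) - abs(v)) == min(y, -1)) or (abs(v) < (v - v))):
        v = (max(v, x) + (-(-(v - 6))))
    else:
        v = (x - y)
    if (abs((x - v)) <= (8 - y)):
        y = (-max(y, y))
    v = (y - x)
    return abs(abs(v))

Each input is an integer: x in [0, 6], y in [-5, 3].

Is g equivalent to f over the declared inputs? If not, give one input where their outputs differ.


Run the pair on x=4, y=-1.
f: v = 4; ((((y * -3) - abs(v)) == min(y, -1)) or (abs(v) < (v - v))) -> true; v = -8; (abs((x - v)) <= (8 - y)) -> false; v = -5; return 5
g: v = 4; ((((y * -3) - abs(v)) == min(y, -1)) or (abs(v) < (v - v))) -> true; v = 2; (abs((x - v)) <= (8 - y)) -> true; y = 1; v = -3; return 3
5 != 3, so the rewrite changes behavior.
verdict: not equivalent; witness: x=4, y=-1


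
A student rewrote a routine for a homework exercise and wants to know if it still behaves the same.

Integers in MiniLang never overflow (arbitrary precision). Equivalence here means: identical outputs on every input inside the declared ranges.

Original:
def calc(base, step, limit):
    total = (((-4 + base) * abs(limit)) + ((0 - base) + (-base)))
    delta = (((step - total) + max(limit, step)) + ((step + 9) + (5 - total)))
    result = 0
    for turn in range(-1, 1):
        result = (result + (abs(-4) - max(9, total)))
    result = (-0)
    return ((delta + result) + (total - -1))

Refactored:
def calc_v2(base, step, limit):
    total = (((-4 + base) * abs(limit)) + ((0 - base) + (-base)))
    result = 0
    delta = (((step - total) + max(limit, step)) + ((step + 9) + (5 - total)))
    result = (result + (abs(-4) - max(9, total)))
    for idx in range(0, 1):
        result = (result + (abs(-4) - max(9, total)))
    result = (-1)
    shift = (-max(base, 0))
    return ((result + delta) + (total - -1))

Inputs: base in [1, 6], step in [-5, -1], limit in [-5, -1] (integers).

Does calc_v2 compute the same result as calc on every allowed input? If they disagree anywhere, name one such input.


Try base=1, step=-5, limit=-5.
calc: total becomes -17; next delta becomes 33; next result becomes 0; next at turn=-1:; next result becomes -5; next at turn=0:; next result becomes -10; next result becomes 0; next final value 17
calc_v2: total becomes -17; next result becomes 0; next delta becomes 33; next result becomes -5; next at idx=0:; next result becomes -10; next result becomes -1; next shift becomes -1; next final value 16
17 and 16 differ, so these are not the same function on this domain.
verdict: not equivalent; witness: base=1, step=-5, limit=-5


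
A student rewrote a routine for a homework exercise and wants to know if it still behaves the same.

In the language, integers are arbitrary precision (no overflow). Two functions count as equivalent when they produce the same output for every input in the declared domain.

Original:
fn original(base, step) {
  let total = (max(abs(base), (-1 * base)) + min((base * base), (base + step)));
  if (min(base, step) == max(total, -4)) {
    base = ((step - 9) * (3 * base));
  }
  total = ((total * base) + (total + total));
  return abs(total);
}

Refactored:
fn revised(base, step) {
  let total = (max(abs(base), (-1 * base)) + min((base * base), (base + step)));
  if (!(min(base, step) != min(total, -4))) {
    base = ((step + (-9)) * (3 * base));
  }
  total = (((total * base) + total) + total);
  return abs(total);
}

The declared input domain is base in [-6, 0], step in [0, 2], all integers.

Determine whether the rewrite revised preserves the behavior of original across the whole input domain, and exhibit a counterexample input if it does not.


These are not equivalent — on base=-4, step=1 the outputs split (2 vs 98).
original: total becomes 1; next (min(base, step) == max(total, -4)) evaluates to false; next total becomes -2; next final value 2
revised: total becomes 1; next (!(min(base, step) != min(total, -4))) evaluates to true; next base becomes 96; next total becomes 98; next final value 98
verdict: not equivalent; witness: base=-4, step=1


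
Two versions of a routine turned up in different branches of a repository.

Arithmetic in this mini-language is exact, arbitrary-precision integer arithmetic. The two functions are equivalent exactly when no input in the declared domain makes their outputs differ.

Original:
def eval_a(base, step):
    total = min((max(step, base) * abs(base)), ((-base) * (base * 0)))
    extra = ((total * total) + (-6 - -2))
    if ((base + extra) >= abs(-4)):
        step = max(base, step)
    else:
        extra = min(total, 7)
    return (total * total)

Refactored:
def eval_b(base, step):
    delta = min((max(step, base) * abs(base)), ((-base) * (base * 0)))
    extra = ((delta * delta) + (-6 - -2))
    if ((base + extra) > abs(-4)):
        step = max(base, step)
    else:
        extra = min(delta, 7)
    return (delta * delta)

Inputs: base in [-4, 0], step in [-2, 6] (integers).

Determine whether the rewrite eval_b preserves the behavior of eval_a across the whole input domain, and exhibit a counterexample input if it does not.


The one real change (`((base + extra) >= abs(-4))` became `((base + extra) > abs(-4))`) has no effect anywhere in the declared ranges.
As a probe, take base=-4, step=5: eval_a runs total := 0 | extra := -4 | ((base + extra) >= abs(-4)): false | extra := 0 | result 0; eval_b runs delta := 0 | extra := -4 | ((base + extra) > abs(-4)): false | extra := 0 | result 0; both end at 0.
Sweeping the whole domain (45 inputs) finds no disagreement.
verdict: equivalent


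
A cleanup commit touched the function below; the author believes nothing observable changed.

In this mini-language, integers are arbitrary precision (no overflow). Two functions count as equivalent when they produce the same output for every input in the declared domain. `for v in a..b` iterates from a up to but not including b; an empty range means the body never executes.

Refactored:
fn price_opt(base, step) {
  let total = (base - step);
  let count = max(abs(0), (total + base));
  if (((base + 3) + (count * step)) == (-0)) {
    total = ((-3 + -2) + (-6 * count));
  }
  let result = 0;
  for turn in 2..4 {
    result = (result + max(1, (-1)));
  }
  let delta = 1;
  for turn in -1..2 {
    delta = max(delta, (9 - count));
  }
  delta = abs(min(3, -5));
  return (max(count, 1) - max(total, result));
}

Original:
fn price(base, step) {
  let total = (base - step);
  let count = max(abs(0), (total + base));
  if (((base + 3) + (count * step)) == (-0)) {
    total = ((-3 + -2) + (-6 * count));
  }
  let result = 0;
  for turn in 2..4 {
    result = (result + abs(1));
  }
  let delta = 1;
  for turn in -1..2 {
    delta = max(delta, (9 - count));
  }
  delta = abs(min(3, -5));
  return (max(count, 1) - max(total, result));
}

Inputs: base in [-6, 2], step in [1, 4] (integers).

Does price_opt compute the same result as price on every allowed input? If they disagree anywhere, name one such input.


Equivalent — the differences include min/max/abs usage differs, and constant usage differs, yet no declared input distinguishes the two.
One worked example (base=-5, step=4) — price: total := -9 | count := 0 | (((base + 3) + (count * step)) == (-0)): false | result := 0 | iter turn=2: | result := 1 | iter turn=3: | result := 2 | delta := 1 | iter turn=-1: | delta := 9 | iter turn=0: | delta := 9 | iter turn=1: | delta := 9 | delta := 5 | result -1; price_opt: total := -9 | count := 0 | (((base + 3) + (count * step)) == (-0)): false | result := 0 | iter turn=2: | result := 1 | iter turn=3: | result := 2 | delta := 1 | iter turn=-1: | delta := 9 | iter turn=0: | delta := 9 | iter turn=1: | delta := 9 | delta := 5 | result -1; agreement on -1.
Sweeping the whole domain (36 inputs) finds no disagreement.
verdict: equivalent


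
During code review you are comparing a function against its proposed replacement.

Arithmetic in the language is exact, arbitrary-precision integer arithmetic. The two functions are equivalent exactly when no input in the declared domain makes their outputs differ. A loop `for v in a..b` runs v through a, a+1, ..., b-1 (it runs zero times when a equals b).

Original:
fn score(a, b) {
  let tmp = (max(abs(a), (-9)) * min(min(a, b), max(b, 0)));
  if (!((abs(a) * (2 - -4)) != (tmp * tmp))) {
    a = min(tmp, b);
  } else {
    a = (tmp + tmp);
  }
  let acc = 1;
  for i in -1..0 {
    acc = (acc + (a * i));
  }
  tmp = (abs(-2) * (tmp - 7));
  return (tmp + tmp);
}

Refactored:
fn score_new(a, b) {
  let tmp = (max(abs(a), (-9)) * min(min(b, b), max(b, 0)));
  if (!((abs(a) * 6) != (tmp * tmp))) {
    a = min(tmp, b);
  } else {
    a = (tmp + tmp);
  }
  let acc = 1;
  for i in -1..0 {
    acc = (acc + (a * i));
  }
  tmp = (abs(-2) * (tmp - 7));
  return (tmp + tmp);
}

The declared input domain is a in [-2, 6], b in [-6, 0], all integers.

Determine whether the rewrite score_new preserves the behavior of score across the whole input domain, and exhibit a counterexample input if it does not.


At a=-2, b=-1: score gives -44, score_new gives -36.
verdict: not equivalent; witness: a=-2, b=-1


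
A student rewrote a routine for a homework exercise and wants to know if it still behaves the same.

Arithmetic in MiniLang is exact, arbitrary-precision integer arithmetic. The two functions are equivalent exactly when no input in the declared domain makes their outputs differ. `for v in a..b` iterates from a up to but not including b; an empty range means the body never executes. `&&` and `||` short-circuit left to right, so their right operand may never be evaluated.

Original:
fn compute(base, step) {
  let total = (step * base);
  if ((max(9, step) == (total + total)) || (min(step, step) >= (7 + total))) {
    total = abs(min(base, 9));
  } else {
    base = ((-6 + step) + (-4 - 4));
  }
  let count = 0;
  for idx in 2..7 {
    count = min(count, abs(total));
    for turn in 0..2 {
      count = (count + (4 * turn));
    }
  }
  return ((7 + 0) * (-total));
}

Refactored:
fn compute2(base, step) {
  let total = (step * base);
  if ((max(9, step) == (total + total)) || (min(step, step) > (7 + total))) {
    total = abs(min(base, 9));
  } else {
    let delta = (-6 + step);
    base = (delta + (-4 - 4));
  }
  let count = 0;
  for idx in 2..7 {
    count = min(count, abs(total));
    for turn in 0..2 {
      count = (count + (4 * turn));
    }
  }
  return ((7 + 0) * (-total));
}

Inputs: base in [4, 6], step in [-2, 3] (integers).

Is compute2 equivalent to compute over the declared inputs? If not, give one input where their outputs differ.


The edit looks behavioral (`(min(step, step) >= (7 + total))` became `(min(step, step) > (7 + total))`), but over these ranges it never changes the outcome.
Tracing base=4, step=-1: compute: total = -4; ((max(9, step) == (total + total)) || (min(step, step) >= (7 + total))) -> false; base = -15; count = 0; [idx=2]; count = 0; [turn=0]; count = 0; [turn=1]; count = 4; [idx=3]; count = 4; [turn=0]; count = 4; [turn=1]; count = 8; [idx=4]; count = 4; [turn=0]; count = 4; [turn=1]; count = 8; [idx=5]; count = 4; [turn=0]; count = 4; [turn=1]; count = 8; [idx=6]; count = 4; [turn=0]; count = 4; [turn=1]; count = 8; return 28 | compute2: total = -4; ((max(9, step) == (total + total)) || (min(step, step) > (7 + total))) -> false; delta = -7; base = -15; count = 0; [idx=2]; count = 0; [turn=0]; count = 0; [turn=1]; count = 4; [idx=3]; count = 4; [turn=0]; count = 4; [turn=1]; count = 8; [idx=4]; count = 4; [turn=0]; count = 4; [turn=1]; count = 8; [idx=5]; count = 4; [turn=0]; count = 4; [turn=1]; count = 8; [idx=6]; count = 4; [turn=0]; count = 4; [turn=1]; count = 8; return 28 — matching result 28.
Every one of the 18 inputs gives matching results.
verdict: equivalent


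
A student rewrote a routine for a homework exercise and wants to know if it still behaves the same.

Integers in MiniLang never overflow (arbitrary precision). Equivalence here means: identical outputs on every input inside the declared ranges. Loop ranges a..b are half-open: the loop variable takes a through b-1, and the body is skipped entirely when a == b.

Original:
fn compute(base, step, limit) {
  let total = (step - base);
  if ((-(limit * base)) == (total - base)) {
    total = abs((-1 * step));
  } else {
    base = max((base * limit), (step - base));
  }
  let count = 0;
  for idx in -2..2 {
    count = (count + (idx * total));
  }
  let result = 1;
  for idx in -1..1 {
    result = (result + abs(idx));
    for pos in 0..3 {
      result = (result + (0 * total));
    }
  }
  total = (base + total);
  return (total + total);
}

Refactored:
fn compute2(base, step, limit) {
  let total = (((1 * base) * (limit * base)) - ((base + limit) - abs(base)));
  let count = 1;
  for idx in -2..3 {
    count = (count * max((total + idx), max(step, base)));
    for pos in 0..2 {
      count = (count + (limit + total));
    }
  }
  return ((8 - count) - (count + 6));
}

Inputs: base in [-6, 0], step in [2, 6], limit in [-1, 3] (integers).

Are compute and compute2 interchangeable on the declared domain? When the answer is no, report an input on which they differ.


Input base=-6, step=2, limit=-1: 32 from compute versus 2914 from compute2.
verdict: not equivalent; witness: base=-6, step=2, limit=-1


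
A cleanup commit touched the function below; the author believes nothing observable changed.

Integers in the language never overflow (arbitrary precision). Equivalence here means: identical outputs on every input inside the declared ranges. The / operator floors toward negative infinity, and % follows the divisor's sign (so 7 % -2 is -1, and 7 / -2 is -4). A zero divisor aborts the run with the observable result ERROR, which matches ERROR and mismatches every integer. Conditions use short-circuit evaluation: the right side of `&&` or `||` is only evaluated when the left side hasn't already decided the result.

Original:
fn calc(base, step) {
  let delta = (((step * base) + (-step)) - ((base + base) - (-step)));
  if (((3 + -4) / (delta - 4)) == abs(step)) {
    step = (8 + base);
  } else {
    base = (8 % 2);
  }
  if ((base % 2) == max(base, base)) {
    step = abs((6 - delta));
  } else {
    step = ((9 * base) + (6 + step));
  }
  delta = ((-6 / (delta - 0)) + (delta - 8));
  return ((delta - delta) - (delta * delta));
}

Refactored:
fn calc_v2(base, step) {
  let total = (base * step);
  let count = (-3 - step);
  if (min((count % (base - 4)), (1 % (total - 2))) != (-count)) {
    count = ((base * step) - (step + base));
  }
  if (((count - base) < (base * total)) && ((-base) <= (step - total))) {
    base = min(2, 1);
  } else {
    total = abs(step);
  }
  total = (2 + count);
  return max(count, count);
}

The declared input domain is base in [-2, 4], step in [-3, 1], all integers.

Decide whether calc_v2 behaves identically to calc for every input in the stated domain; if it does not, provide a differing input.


Evaluate both at base=-2, step=-3.
calc: delta := 16 | (((3 + -4) / (delta - 4)) == abs(step)): false | base := 0 | ((base % 2) == max(base, base)): true | step := 10 | delta := 7 | result -49
calc_v2: total := 6 | count := 0 | (min((count % (base - 4)), (1 % (total - 2))) != (-count)): false | (((count - base) < (base * total)) && ((-base) <= (step - total))): false | total := 3 | total := 2 | result 0
-49 vs 0 — the two versions disagree here.
verdict: not equivalent; witness: base=-2, step=-3


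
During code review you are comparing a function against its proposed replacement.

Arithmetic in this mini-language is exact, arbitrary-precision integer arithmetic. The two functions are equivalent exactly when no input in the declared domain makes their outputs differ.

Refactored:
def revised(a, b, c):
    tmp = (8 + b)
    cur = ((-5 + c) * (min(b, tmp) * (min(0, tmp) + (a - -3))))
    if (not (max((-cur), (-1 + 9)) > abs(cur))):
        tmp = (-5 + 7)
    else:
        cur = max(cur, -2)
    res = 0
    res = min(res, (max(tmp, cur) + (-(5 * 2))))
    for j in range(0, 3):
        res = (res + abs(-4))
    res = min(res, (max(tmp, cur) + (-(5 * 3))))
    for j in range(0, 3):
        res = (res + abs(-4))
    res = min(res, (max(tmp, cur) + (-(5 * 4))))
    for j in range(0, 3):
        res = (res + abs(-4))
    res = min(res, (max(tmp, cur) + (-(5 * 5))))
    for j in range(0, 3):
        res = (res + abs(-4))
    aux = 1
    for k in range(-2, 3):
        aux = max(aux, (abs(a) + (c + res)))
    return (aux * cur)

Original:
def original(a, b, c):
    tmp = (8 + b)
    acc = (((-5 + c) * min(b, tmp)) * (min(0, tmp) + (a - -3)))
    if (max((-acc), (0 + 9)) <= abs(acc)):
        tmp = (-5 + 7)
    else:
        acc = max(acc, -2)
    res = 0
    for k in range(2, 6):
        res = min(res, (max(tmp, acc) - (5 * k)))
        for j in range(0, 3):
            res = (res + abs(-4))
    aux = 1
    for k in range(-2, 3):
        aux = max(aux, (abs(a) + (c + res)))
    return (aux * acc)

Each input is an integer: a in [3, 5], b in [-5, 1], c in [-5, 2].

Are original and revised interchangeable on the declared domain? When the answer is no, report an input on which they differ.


The suspicious edit (`0` became `-1`) never changes the result for any input inside the declared domain.
As a probe, take a=4, b=-5, c=-3: original runs tmp = 3; acc = 280; (max((-acc), (0 + 9)) <= abs(acc)) -> true; tmp = 2; res = 0; [k=2]; res = 0; [j=0]; res = 4; [j=1]; res = 8; [j=2]; res = 12; [k=3]; res = 12; [j=0]; res = 16; [j=1]; res = 20; [j=2]; res = 24; [k=4]; res = 24; [j=0]; res = 28; [j=1]; res = 32; [j=2]; res = 36; [k=5]; res = 36; [j=0]; res = 40; [j=1]; res = 44; [j=2]; res = 48; aux = 1; [k=-2]; aux = 49; [k=-1]; aux = 49; [k=0]; aux = 49; [k=1]; aux = 49; [k=2]; aux = 49; return 13720; revised runs tmp = 3; cur = 280; (not (max((-cur), (-1 + 9)) > abs(cur))) -> true; tmp = 2; res = 0; res = 0; [j=0]; res = 4; [j=1]; res = 8; [j=2]; res = 12; res = 12; [j=0]; res = 16; [j=1]; res = 20; [j=2]; res = 24; res = 24; [j=0]; res = 28; [j=1]; res = 32; [j=2]; res = 36; res = 36; [j=0]; res = 40; [j=1]; res = 44; [j=2]; res = 48; aux = 1; [k=-2]; aux = 49; [k=-1]; aux = 49; [k=0]; aux = 49; [k=1]; aux = 49; [k=2]; aux = 49; return 13720; both end at 13720.
Every one of the 168 inputs gives matching results.
verdict: equivalent
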